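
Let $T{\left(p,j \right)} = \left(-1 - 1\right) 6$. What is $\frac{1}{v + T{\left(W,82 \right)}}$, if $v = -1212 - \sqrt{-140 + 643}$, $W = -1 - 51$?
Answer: $- \frac{1224}{1497673} + \frac{\sqrt{503}}{1497673} \approx -0.00080229$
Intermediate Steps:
$W = -52$ ($W = -1 - 51 = -52$)
$T{\left(p,j \right)} = -12$ ($T{\left(p,j \right)} = \left(-2\right) 6 = -12$)
$v = -1212 - \sqrt{503} \approx -1234.4$
$\frac{1}{v + T{\left(W,82 \right)}} = \frac{1}{\left(-1212 - \sqrt{503}\right) - 12} = \frac{1}{-1224 - \sqrt{503}}$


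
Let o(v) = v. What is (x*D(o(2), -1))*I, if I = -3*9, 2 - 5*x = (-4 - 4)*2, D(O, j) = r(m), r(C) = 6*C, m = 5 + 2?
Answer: -20412/5 ≈ -4082.4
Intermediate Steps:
m = 7
D(O, j) = 42 (D(O, j) = 6*7 = 42)
x = 18/5 (x = ⅖ - (-4 - 4)*2/5 = ⅖ - (-8)*2/5 = ⅖ - ⅕*(-16) = ⅖ + 16/5 = 18/5 ≈ 3.6000)
I = -27
(x*D(o(2), -1))*I = ((18/5)*42)*(-27) = (756/5)*(-27) = -20412/5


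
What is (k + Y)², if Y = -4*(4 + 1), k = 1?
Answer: 361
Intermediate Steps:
Y = -20 (Y = -4*5 = -20)
(k + Y)² = (1 - 20)² = (-19)² = 361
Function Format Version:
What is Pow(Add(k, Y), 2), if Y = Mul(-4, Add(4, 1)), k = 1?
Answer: 361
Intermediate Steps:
Y = -20 (Y = Mul(-4, 5) = -20)
Pow(Add(k, Y), 2) = Pow(Add(1, -20), 2) = Pow(-19, 2) = 361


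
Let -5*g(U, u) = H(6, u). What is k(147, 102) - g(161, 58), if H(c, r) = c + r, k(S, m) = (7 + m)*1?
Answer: 609/5 ≈ 121.80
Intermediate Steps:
k(S, m) = 7 + m
g(U, u) = -6/5 - u/5 (g(U, u) = -(6 + u)/5 = -6/5 - u/5)
k(147, 102) - g(161, 58) = (7 + 102) - (-6/5 - 1/5*58) = 109 - (-6/5 - 58/5) = 109 - 1*(-64/5) = 109 + 64/5 = 609/5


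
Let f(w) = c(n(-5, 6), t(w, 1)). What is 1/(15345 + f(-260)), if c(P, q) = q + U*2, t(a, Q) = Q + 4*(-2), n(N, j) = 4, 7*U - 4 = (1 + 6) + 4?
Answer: 7/107396 ≈ 6.5179e-5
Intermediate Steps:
U = 15/7 (U = 4/7 + ((1 + 6) + 4)/7 = 4/7 + (7 + 4)/7 = 4/7 + (1/7)*11 = 4/7 + 11/7 = 15/7 ≈ 2.1429)
t(a, Q) = -8 + Q (t(a, Q) = Q - 8 = -8 + Q)
c(P, q) = 30/7 + q (c(P, q) = q + (15/7)*2 = q + 30/7 = 30/7 + q)
f(w) = -19/7 (f(w) = 30/7 + (-8 + 1) = 30/7 - 7 = -19/7)
1/(15345 + f(-260)) = 1/(15345 - 19/7) = 1/(107396/7) = 7/107396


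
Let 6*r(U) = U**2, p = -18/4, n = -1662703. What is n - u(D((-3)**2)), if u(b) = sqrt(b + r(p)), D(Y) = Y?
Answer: -1662703 - 3*sqrt(22)/4 ≈ -1.6627e+6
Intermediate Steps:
p = -9/2 (p = -18*1/4 = -9/2 ≈ -4.5000)
r(U) = U**2/6
u(b) = sqrt(27/8 + b) (u(b) = sqrt(b + (-9/2)**2/6) = sqrt(b + (1/6)*(81/4)) = sqrt(b + 27/8) = sqrt(27/8 + b))
n - u(D((-3)**2)) = -1662703 - sqrt(54 + 16*(-3)**2)/4 = -1662703 - sqrt(54 + 16*9)/4 = -1662703 - sqrt(54 + 144)/4 = -1662703 - sqrt(198)/4 = -1662703 - 3*sqrt(22)/4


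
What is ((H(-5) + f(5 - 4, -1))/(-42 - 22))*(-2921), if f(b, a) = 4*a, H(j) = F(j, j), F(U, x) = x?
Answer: -26289/64 ≈ -410.77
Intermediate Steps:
H(j) = j
((H(-5) + f(5 - 4, -1))/(-42 - 22))*(-2921) = ((-5 + 4*(-1))/(-42 - 22))*(-2921) = ((-5 - 4)/(-64))*(-2921) = -9*(-1/64)*(-2921) = (9/64)*(-2921) = -26289/64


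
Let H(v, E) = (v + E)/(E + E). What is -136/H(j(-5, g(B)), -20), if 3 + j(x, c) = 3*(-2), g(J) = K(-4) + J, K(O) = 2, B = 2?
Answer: -5440/29 ≈ -187.59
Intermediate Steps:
g(J) = 2 + J
j(x, c) = -9 (j(x, c) = -3 + 3*(-2) = -3 - 6 = -9)
H(v, E) = (E + v)/(2*E) (H(v, E) = (E + v)/((2*E)) = (E + v)*(1/(2*E)) = (E + v)/(2*E))
-136/H(j(-5, g(B)), -20) = -136*(-40/(-20 - 9)) = -136/((½)*(-1/20)*(-29)) = -136/29/40 = -136*40/29 = -5440/29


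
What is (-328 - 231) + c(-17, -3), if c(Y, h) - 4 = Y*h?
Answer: -504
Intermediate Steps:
c(Y, h) = 4 + Y*h
(-328 - 231) + c(-17, -3) = (-328 - 231) + (4 - 17*(-3)) = -559 + (4 + 51) = -559 + 55 = -504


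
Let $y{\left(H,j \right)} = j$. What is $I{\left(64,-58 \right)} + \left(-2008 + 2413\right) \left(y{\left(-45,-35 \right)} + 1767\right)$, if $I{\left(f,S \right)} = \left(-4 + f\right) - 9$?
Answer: $701511$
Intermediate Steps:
$I{\left(f,S \right)} = -13 + f$
$I{\left(64,-58 \right)} + \left(-2008 + 2413\right) \left(y{\left(-45,-35 \right)} + 1767\right) = \left(-13 + 64\right) + \left(-2008 + 2413\right) \left(-35 + 1767\right) = 51 + 405 \cdot 1732 = 51 + 701460 = 701511$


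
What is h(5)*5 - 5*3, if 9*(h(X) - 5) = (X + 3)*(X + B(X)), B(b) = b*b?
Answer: 430/3 ≈ 143.33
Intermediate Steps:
B(b) = b**2
h(X) = 5 + (3 + X)*(X + X**2)/9 (h(X) = 5 + ((X + 3)*(X + X**2))/9 = 5 + ((3 + X)*(X + X**2))/9 = 5 + (3 + X)*(X + X**2)/9)
h(5)*5 - 5*3 = (5 + (1/3)*5 + (1/9)*5**3 + (4/9)*5**2)*5 - 5*3 = (5 + 5/3 + (1/9)*125 + (4/9)*25)*5 - 15 = (5 + 5/3 + 125/9 + 100/9)*5 - 15 = (95/3)*5 - 15 = 475/3 - 15 = 430/3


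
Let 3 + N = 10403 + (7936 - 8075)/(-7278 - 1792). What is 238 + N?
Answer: 96486799/9070 ≈ 10638.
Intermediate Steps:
N = 94328139/9070 (N = -3 + (10403 + (7936 - 8075)/(-7278 - 1792)) = -3 + (10403 - 139/(-9070)) = -3 + (10403 - 139*(-1/9070)) = -3 + (10403 + 139/9070) = -3 + 94355349/9070 = 94328139/9070 ≈ 10400.)
238 + N = 238 + 94328139/9070 = 96486799/9070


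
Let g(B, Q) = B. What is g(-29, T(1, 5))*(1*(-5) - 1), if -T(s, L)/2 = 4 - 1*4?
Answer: 174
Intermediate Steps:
T(s, L) = 0 (T(s, L) = -2*(4 - 1*4) = -2*(4 - 4) = -2*0 = 0)
g(-29, T(1, 5))*(1*(-5) - 1) = -29*(1*(-5) - 1) = -29*(-5 - 1) = -29*(-6) = 174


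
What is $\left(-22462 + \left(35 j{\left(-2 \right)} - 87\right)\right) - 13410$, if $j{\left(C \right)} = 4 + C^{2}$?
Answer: $-35679$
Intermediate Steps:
$\left(-22462 + \left(35 j{\left(-2 \right)} - 87\right)\right) - 13410 = \left(-22462 - \left(87 - 35 \left(4 + \left(-2\right)^{2}\right)\right)\right) - 13410 = \left(-22462 - \left(87 - 35 \left(4 + 4\right)\right)\right) - 13410 = \left(-22462 + \left(35 \cdot 8 - 87\right)\right) - 13410 = \left(-22462 + \left(280 - 87\right)\right) - 13410 = \left(-22462 + 193\right) - 13410 = -22269 - 13410 = -35679$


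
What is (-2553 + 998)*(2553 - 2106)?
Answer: -695085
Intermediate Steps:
(-2553 + 998)*(2553 - 2106) = -1555*447 = -695085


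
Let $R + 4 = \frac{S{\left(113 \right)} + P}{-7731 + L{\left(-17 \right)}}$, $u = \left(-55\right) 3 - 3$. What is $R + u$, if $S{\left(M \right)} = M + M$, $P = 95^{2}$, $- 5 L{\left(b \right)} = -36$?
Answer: $- \frac{6688723}{38619} \approx -173.2$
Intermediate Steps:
$L{\left(b \right)} = \frac{36}{5}$ ($L{\left(b \right)} = \left(- \frac{1}{5}\right) \left(-36\right) = \frac{36}{5}$)
$P = 9025$
$S{\left(M \right)} = 2 M$
$u = -168$ ($u = -165 + \left(-29 + 26\right) = -165 - 3 = -168$)
$R = - \frac{200731}{38619}$ ($R = -4 + \frac{2 \cdot 113 + 9025}{-7731 + \frac{36}{5}} = -4 + \frac{226 + 9025}{- \frac{38619}{5}} = -4 + 9251 \left(- \frac{5}{38619}\right) = -4 - \frac{46255}{38619} = - \frac{200731}{38619} \approx -5.1977$)
$R + u = - \frac{200731}{38619} - 168 = - \frac{6688723}{38619}$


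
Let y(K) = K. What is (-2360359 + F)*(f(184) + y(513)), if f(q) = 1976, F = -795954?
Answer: -7856063057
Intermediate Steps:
(-2360359 + F)*(f(184) + y(513)) = (-2360359 - 795954)*(1976 + 513) = -3156313*2489 = -7856063057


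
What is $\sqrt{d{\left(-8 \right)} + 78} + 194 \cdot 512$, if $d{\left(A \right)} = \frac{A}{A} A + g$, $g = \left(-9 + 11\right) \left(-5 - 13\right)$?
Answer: $99328 + \sqrt{34} \approx 99334.0$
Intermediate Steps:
$g = -36$ ($g = 2 \left(-18\right) = -36$)
$d{\left(A \right)} = -36 + A$ ($d{\left(A \right)} = \frac{A}{A} A - 36 = 1 A - 36 = A - 36 = -36 + A$)
$\sqrt{d{\left(-8 \right)} + 78} + 194 \cdot 512 = \sqrt{\left(-36 - 8\right) + 78} + 194 \cdot 512 = \sqrt{-44 + 78} + 99328 = \sqrt{34} + 99328 = 99328 + \sqrt{34}$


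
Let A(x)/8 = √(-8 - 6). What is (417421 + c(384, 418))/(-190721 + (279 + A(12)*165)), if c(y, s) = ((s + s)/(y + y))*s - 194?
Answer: -545445925219/248863192896 - 2205361015*I*√14/145170195856 ≈ -2.1917 - 0.056842*I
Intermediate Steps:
A(x) = 8*I*√14 (A(x) = 8*√(-8 - 6) = 8*√(-14) = 8*(I*√14) = 8*I*√14)
c(y, s) = -194 + s²/y (c(y, s) = ((2*s)/((2*y)))*s - 194 = ((2*s)*(1/(2*y)))*s - 194 = (s/y)*s - 194 = s²/y - 194 = -194 + s²/y)
(417421 + c(384, 418))/(-190721 + (279 + A(12)*165)) = (417421 + (-194 + 418²/384))/(-190721 + (279 + (8*I*√14)*165)) = (417421 + (-194 + 174724*(1/384)))/(-190721 + (279 + 1320*I*√14)) = (417421 + (-194 + 43681/96))/(-190442 + 1320*I*√14) = (417421 + 25057/96)/(-190442 + 1320*I*√14) = 40097473/(96*(-190442 + 1320*I*√14))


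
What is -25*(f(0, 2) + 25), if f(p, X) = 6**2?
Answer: -1525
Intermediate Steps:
f(p, X) = 36
-25*(f(0, 2) + 25) = -25*(36 + 25) = -25*61 = -1525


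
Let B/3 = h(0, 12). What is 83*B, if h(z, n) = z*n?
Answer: 0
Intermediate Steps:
h(z, n) = n*z
B = 0 (B = 3*(12*0) = 3*0 = 0)
83*B = 83*0 = 0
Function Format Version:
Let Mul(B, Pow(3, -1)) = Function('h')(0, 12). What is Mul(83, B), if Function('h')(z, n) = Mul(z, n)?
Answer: 0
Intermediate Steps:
Function('h')(z, n) = Mul(n, z)
B = 0 (B = Mul(3, Mul(12, 0)) = Mul(3, 0) = 0)
Mul(83, B) = Mul(83, 0) = 0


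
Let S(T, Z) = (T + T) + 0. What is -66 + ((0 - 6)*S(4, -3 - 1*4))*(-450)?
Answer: 21534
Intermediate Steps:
S(T, Z) = 2*T (S(T, Z) = 2*T + 0 = 2*T)
-66 + ((0 - 6)*S(4, -3 - 1*4))*(-450) = -66 + ((0 - 6)*(2*4))*(-450) = -66 - 6*8*(-450) = -66 - 48*(-450) = -66 + 21600 = 21534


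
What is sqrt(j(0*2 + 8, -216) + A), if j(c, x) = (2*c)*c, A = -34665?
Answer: I*sqrt(34537) ≈ 185.84*I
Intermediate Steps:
j(c, x) = 2*c**2
sqrt(j(0*2 + 8, -216) + A) = sqrt(2*(0*2 + 8)**2 - 34665) = sqrt(2*(0 + 8)**2 - 34665) = sqrt(2*8**2 - 34665) = sqrt(2*64 - 34665) = sqrt(128 - 34665) = sqrt(-34537) = I*sqrt(34537)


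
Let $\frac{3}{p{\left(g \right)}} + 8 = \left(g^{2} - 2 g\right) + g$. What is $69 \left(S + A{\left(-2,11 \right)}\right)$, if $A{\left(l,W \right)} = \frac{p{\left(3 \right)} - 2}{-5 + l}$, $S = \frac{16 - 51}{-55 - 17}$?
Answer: $\frac{1633}{24} \approx 68.042$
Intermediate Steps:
$p{\left(g \right)} = \frac{3}{-8 + g^{2} - g}$ ($p{\left(g \right)} = \frac{3}{-8 + \left(\left(g^{2} - 2 g\right) + g\right)} = \frac{3}{-8 + \left(g^{2} - g\right)} = \frac{3}{-8 + g^{2} - g}$)
$S = \frac{35}{72}$ ($S = - \frac{35}{-72} = \left(-35\right) \left(- \frac{1}{72}\right) = \frac{35}{72} \approx 0.48611$)
$A{\left(l,W \right)} = - \frac{7}{2 \left(-5 + l\right)}$ ($A{\left(l,W \right)} = \frac{\frac{3}{-8 + 3^{2} - 3} - 2}{-5 + l} = \frac{\frac{3}{-8 + 9 - 3} - 2}{-5 + l} = \frac{\frac{3}{-2} - 2}{-5 + l} = \frac{3 \left(- \frac{1}{2}\right) - 2}{-5 + l} = \frac{- \frac{3}{2} - 2}{-5 + l} = - \frac{7}{2 \left(-5 + l\right)}$)
$69 \left(S + A{\left(-2,11 \right)}\right) = 69 \left(\frac{35}{72} - \frac{7}{-10 + 2 \left(-2\right)}\right) = 69 \left(\frac{35}{72} - \frac{7}{-10 - 4}\right) = 69 \left(\frac{35}{72} - \frac{7}{-14}\right) = 69 \left(\frac{35}{72} - - \frac{1}{2}\right) = 69 \left(\frac{35}{72} + \frac{1}{2}\right) = 69 \cdot \frac{71}{72} = \frac{1633}{24}$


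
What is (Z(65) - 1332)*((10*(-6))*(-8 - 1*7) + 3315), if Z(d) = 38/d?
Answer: -72954906/13 ≈ -5.6119e+6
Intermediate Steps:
(Z(65) - 1332)*((10*(-6))*(-8 - 1*7) + 3315) = (38/65 - 1332)*((10*(-6))*(-8 - 1*7) + 3315) = (38*(1/65) - 1332)*(-60*(-8 - 7) + 3315) = (38/65 - 1332)*(-60*(-15) + 3315) = -86542*(900 + 3315)/65 = -86542/65*4215 = -72954906/13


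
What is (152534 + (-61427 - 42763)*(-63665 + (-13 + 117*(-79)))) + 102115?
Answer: 7597893639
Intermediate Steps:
(152534 + (-61427 - 42763)*(-63665 + (-13 + 117*(-79)))) + 102115 = (152534 - 104190*(-63665 + (-13 - 9243))) + 102115 = (152534 - 104190*(-63665 - 9256)) + 102115 = (152534 - 104190*(-72921)) + 102115 = (152534 + 7597638990) + 102115 = 7597791524 + 102115 = 7597893639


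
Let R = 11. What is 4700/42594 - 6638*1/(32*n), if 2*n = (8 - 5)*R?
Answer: -7784927/624712 ≈ -12.462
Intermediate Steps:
n = 33/2 (n = ((8 - 5)*11)/2 = (3*11)/2 = (½)*33 = 33/2 ≈ 16.500)
4700/42594 - 6638*1/(32*n) = 4700/42594 - 6638/(32*(33/2)) = 4700*(1/42594) - 6638/528 = 2350/21297 - 6638*1/528 = 2350/21297 - 3319/264 = -7784927/624712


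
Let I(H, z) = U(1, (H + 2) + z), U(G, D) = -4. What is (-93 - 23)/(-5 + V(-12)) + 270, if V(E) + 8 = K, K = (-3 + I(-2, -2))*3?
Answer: 4648/17 ≈ 273.41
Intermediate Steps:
I(H, z) = -4
K = -21 (K = (-3 - 4)*3 = -7*3 = -21)
V(E) = -29 (V(E) = -8 - 21 = -29)
(-93 - 23)/(-5 + V(-12)) + 270 = (-93 - 23)/(-5 - 29) + 270 = -116/(-34) + 270 = -116*(-1/34) + 270 = 58/17 + 270 = 4648/17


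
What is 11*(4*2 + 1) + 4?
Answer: 103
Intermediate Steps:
11*(4*2 + 1) + 4 = 11*(8 + 1) + 4 = 11*9 + 4 = 99 + 4 = 103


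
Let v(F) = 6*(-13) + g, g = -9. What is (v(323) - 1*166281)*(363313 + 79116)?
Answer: -73606027872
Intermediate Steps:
v(F) = -87 (v(F) = 6*(-13) - 9 = -78 - 9 = -87)
(v(323) - 1*166281)*(363313 + 79116) = (-87 - 1*166281)*(363313 + 79116) = (-87 - 166281)*442429 = -166368*442429 = -73606027872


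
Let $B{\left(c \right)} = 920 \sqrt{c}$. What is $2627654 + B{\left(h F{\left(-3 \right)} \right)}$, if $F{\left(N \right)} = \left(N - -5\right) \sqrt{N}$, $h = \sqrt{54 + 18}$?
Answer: $2627654 + 1840 \sqrt[4]{2} \cdot 3^{\frac{3}{4}} \sqrt{i} \approx 2.6312 \cdot 10^{6} + 3527.0 i$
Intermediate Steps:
$h = 6 \sqrt{2}$ ($h = \sqrt{72} = 6 \sqrt{2} \approx 8.4853$)
$F{\left(N \right)} = \sqrt{N} \left(5 + N\right)$ ($F{\left(N \right)} = \left(N + 5\right) \sqrt{N} = \left(5 + N\right) \sqrt{N} = \sqrt{N} \left(5 + N\right)$)
$2627654 + B{\left(h F{\left(-3 \right)} \right)} = 2627654 + 920 \sqrt{6 \sqrt{2} \sqrt{-3} \left(5 - 3\right)} = 2627654 + 920 \sqrt{6 \sqrt{2} i \sqrt{3} \cdot 2} = 2627654 + 920 \sqrt{6 \sqrt{2} \cdot 2 i \sqrt{3}} = 2627654 + 920 \sqrt{12 i \sqrt{6}} = 2627654 + 920 \cdot 2 \sqrt[4]{2} \cdot 3^{\frac{3}{4}} \sqrt{i} = 2627654 + 1840 \sqrt[4]{2} \cdot 3^{\frac{3}{4}} \sqrt{i}$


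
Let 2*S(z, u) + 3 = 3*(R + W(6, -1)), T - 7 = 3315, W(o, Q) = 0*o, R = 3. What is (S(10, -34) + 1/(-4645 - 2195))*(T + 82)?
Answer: 17461669/1710 ≈ 10212.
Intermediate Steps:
W(o, Q) = 0
T = 3322 (T = 7 + 3315 = 3322)
S(z, u) = 3 (S(z, u) = -3/2 + (3*(3 + 0))/2 = -3/2 + (3*3)/2 = -3/2 + (½)*9 = -3/2 + 9/2 = 3)
(S(10, -34) + 1/(-4645 - 2195))*(T + 82) = (3 + 1/(-4645 - 2195))*(3322 + 82) = (3 + 1/(-6840))*3404 = (3 - 1/6840)*3404 = (20519/6840)*3404 = 17461669/1710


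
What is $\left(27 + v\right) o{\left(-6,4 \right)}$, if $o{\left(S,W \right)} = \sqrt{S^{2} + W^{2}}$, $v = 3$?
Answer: $60 \sqrt{13} \approx 216.33$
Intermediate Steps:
$\left(27 + v\right) o{\left(-6,4 \right)} = \left(27 + 3\right) \sqrt{\left(-6\right)^{2} + 4^{2}} = 30 \sqrt{36 + 16} = 30 \sqrt{52} = 30 \cdot 2 \sqrt{13} = 60 \sqrt{13}$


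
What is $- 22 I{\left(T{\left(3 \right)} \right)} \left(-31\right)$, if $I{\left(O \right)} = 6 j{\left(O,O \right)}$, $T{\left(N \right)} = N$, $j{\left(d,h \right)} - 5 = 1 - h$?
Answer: $12276$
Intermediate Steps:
$j{\left(d,h \right)} = 6 - h$ ($j{\left(d,h \right)} = 5 - \left(-1 + h\right) = 6 - h$)
$I{\left(O \right)} = 36 - 6 O$ ($I{\left(O \right)} = 6 \left(6 - O\right) = 36 - 6 O$)
$- 22 I{\left(T{\left(3 \right)} \right)} \left(-31\right) = - 22 \left(36 - 18\right) \left(-31\right) = \left(-22\right) 18 \left(-31\right) = \left(-396\right) \left(-31\right) = 12276$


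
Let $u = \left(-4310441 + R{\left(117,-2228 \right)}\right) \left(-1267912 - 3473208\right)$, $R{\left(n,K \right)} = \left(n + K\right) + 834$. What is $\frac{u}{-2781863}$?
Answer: $- \frac{20442372444160}{2781863} \approx -7.3484 \cdot 10^{6}$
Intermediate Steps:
$R{\left(n,K \right)} = 834 + K + n$ ($R{\left(n,K \right)} = \left(K + n\right) + 834 = 834 + K + n$)
$u = 20442372444160$ ($u = \left(-4310441 + \left(834 - 2228 + 117\right)\right) \left(-1267912 - 3473208\right) = \left(-4310441 - 1277\right) \left(-4741120\right) = \left(-4311718\right) \left(-4741120\right) = 20442372444160$)
$\frac{u}{-2781863} = \frac{20442372444160}{-2781863} = 20442372444160 \left(- \frac{1}{2781863}\right) = - \frac{20442372444160}{2781863}$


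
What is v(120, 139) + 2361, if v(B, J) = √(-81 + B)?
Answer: 2361 + √39 ≈ 2367.2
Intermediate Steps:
v(120, 139) + 2361 = √(-81 + 120) + 2361 = √39 + 2361 = 2361 + √39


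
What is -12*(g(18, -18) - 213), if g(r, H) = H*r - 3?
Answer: 6480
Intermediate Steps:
g(r, H) = -3 + H*r
-12*(g(18, -18) - 213) = -12*((-3 - 18*18) - 213) = -12*((-3 - 324) - 213) = -12*(-327 - 213) = -12*(-540) = 6480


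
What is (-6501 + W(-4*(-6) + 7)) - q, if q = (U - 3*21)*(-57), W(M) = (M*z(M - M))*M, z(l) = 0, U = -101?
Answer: -15849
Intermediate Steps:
W(M) = 0 (W(M) = (M*0)*M = 0*M = 0)
q = 9348 (q = (-101 - 3*21)*(-57) = (-101 - 63)*(-57) = -164*(-57) = 9348)
(-6501 + W(-4*(-6) + 7)) - q = (-6501 + 0) - 1*9348 = -6501 - 9348 = -15849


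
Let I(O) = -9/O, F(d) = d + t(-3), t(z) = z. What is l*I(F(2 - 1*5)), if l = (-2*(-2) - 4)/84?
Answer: 0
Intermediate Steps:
F(d) = -3 + d (F(d) = d - 3 = -3 + d)
l = 0 (l = (4 - 4)*(1/84) = 0*(1/84) = 0)
l*I(F(2 - 1*5)) = 0*(-9/(-3 + (2 - 1*5))) = 0*(-9/(-3 + (2 - 5))) = 0*(-9/(-3 - 3)) = 0*(-9/(-6)) = 0*(-9*(-⅙)) = 0*(3/2) = 0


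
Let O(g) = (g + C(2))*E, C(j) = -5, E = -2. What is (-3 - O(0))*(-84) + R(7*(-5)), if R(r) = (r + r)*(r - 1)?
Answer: 3612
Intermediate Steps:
R(r) = 2*r*(-1 + r) (R(r) = (2*r)*(-1 + r) = 2*r*(-1 + r))
O(g) = 10 - 2*g (O(g) = (g - 5)*(-2) = (-5 + g)*(-2) = 10 - 2*g)
(-3 - O(0))*(-84) + R(7*(-5)) = (-3 - (10 - 2*0))*(-84) + 2*(7*(-5))*(-1 + 7*(-5)) = (-3 - (10 + 0))*(-84) + 2*(-35)*(-1 - 35) = (-3 - 1*10)*(-84) + 2*(-35)*(-36) = (-3 - 10)*(-84) + 2520 = -13*(-84) + 2520 = 1092 + 2520 = 3612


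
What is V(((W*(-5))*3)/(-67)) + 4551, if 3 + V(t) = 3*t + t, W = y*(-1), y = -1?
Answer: 304776/67 ≈ 4548.9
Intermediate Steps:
W = 1 (W = -1*(-1) = 1)
V(t) = -3 + 4*t (V(t) = -3 + (3*t + t) = -3 + 4*t)
V(((W*(-5))*3)/(-67)) + 4551 = (-3 + 4*(((1*(-5))*3)/(-67))) + 4551 = (-3 + 4*(-5*3*(-1/67))) + 4551 = (-3 + 4*(-15*(-1/67))) + 4551 = (-3 + 4*(15/67)) + 4551 = (-3 + 60/67) + 4551 = -141/67 + 4551 = 304776/67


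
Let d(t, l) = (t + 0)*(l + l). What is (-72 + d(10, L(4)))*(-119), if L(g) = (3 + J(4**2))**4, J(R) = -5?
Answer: -29512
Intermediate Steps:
L(g) = 16 (L(g) = (3 - 5)**4 = (-2)**4 = 16)
d(t, l) = 2*l*t (d(t, l) = t*(2*l) = 2*l*t)
(-72 + d(10, L(4)))*(-119) = (-72 + 2*16*10)*(-119) = (-72 + 320)*(-119) = 248*(-119) = -29512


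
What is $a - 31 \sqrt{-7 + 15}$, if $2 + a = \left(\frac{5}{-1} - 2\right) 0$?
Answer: $-2 - 62 \sqrt{2} \approx -89.681$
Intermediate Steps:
$a = -2$ ($a = -2 + \left(\frac{5}{-1} - 2\right) 0 = -2 + \left(5 \left(-1\right) - 2\right) 0 = -2 + \left(-5 - 2\right) 0 = -2 - 0 = -2 + 0 = -2$)
$a - 31 \sqrt{-7 + 15} = -2 - 31 \sqrt{-7 + 15} = -2 - 31 \sqrt{8} = -2 - 31 \cdot 2 \sqrt{2} = -2 - 62 \sqrt{2}$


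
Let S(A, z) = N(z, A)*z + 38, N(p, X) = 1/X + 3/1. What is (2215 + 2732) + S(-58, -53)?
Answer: 279961/58 ≈ 4826.9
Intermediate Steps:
N(p, X) = 3 + 1/X (N(p, X) = 1/X + 3*1 = 1/X + 3 = 3 + 1/X)
S(A, z) = 38 + z*(3 + 1/A) (S(A, z) = (3 + 1/A)*z + 38 = z*(3 + 1/A) + 38 = 38 + z*(3 + 1/A))
(2215 + 2732) + S(-58, -53) = (2215 + 2732) + (38 + 3*(-53) - 53/(-58)) = 4947 + (38 - 159 - 53*(-1/58)) = 4947 + (38 - 159 + 53/58) = 4947 - 6965/58 = 279961/58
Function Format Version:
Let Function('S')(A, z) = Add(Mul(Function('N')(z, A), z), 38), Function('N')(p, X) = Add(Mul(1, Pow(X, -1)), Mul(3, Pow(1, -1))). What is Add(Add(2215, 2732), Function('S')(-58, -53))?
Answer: Rational(279961, 58) ≈ 4826.9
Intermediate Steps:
Function('N')(p, X) = Add(3, Pow(X, -1)) (Function('N')(p, X) = Add(Pow(X, -1), Mul(3, 1)) = Add(Pow(X, -1), 3) = Add(3, Pow(X, -1)))
Function('S')(A, z) = Add(38, Mul(z, Add(3, Pow(A, -1)))) (Function('S')(A, z) = Add(Mul(Add(3, Pow(A, -1)), z), 38) = Add(Mul(z, Add(3, Pow(A, -1))), 38) = Add(38, Mul(z, Add(3, Pow(A, -1)))))
Add(Add(2215, 2732), Function('S')(-58, -53)) = Add(Add(2215, 2732), Add(38, Mul(3, -53), Mul(-53, Pow(-58, -1)))) = Add(4947, Add(38, -159, Mul(-53, Rational(-1, 58)))) = Add(4947, Add(38, -159, Rational(53, 58))) = Add(4947, Rational(-6965, 58)) = Rational(279961, 58)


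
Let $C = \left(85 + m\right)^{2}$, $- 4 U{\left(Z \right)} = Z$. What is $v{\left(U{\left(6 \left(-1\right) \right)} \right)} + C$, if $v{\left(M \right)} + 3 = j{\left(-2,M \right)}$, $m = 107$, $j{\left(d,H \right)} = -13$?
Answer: $36848$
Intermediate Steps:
$U{\left(Z \right)} = - \frac{Z}{4}$
$v{\left(M \right)} = -16$ ($v{\left(M \right)} = -3 - 13 = -16$)
$C = 36864$ ($C = \left(85 + 107\right)^{2} = 192^{2} = 36864$)
$v{\left(U{\left(6 \left(-1\right) \right)} \right)} + C = -16 + 36864 = 36848$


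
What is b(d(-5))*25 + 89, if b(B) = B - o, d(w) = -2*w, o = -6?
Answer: 489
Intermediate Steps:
b(B) = 6 + B (b(B) = B - 1*(-6) = B + 6 = 6 + B)
b(d(-5))*25 + 89 = (6 - 2*(-5))*25 + 89 = (6 + 10)*25 + 89 = 16*25 + 89 = 400 + 89 = 489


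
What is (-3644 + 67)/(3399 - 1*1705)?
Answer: -511/242 ≈ -2.1116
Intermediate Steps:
(-3644 + 67)/(3399 - 1*1705) = -3577/(3399 - 1705) = -3577/1694 = -3577*1/1694 = -511/242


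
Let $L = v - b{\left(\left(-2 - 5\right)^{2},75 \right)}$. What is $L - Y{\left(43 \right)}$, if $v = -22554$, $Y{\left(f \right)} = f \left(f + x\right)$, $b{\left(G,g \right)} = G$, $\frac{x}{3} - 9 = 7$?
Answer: $-26516$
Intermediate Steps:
$x = 48$ ($x = 27 + 3 \cdot 7 = 27 + 21 = 48$)
$Y{\left(f \right)} = f \left(48 + f\right)$ ($Y{\left(f \right)} = f \left(f + 48\right) = f \left(48 + f\right)$)
$L = -22603$ ($L = -22554 - \left(-2 - 5\right)^{2} = -22554 - \left(-7\right)^{2} = -22554 - 49 = -22603$)
$L - Y{\left(43 \right)} = -22603 - 43 \left(48 + 43\right) = -22603 - 43 \cdot 91 = -22603 - 3913 = -26516$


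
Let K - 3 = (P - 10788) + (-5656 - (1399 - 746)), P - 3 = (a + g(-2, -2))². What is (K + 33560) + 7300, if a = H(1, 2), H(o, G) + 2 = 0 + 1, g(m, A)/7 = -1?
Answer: 23833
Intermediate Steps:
g(m, A) = -7 (g(m, A) = 7*(-1) = -7)
H(o, G) = -1 (H(o, G) = -2 + (0 + 1) = -2 + 1 = -1)
a = -1
P = 67 (P = 3 + (-1 - 7)² = 3 + (-8)² = 3 + 64 = 67)
K = -17027 (K = 3 + ((67 - 10788) + (-5656 - (1399 - 746))) = 3 + (-10721 + (-5656 - 1*653)) = 3 + (-10721 + (-5656 - 653)) = 3 + (-10721 - 6309) = 3 - 17030 = -17027)
(K + 33560) + 7300 = (-17027 + 33560) + 7300 = 16533 + 7300 = 23833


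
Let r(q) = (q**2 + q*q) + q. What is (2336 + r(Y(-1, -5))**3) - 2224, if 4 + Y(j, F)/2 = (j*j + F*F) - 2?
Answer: 34012224112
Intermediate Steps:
Y(j, F) = -12 + 2*F**2 + 2*j**2 (Y(j, F) = -8 + 2*((j*j + F*F) - 2) = -8 + 2*((j**2 + F**2) - 2) = -8 + 2*((F**2 + j**2) - 2) = -8 + 2*(-2 + F**2 + j**2) = -8 + (-4 + 2*F**2 + 2*j**2) = -12 + 2*F**2 + 2*j**2)
r(q) = q + 2*q**2 (r(q) = (q**2 + q**2) + q = 2*q**2 + q = q + 2*q**2)
(2336 + r(Y(-1, -5))**3) - 2224 = (2336 + ((-12 + 2*(-5)**2 + 2*(-1)**2)*(1 + 2*(-12 + 2*(-5)**2 + 2*(-1)**2)))**3) - 2224 = (2336 + ((-12 + 2*25 + 2*1)*(1 + 2*(-12 + 2*25 + 2*1)))**3) - 2224 = (2336 + ((-12 + 50 + 2)*(1 + 2*(-12 + 50 + 2)))**3) - 2224 = (2336 + (40*(1 + 2*40))**3) - 2224 = (2336 + (40*(1 + 80))**3) - 2224 = (2336 + (40*81)**3) - 2224 = (2336 + 3240**3) - 2224 = (2336 + 34012224000) - 2224 = 34012226336 - 2224 = 34012224112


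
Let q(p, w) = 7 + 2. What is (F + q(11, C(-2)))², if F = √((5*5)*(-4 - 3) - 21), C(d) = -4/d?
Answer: -115 + 252*I ≈ -115.0 + 252.0*I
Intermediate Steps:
q(p, w) = 9
F = 14*I (F = √(25*(-7) - 21) = √(-175 - 21) = √(-196) = 14*I ≈ 14.0*I)
(F + q(11, C(-2)))² = (14*I + 9)² = (9 + 14*I)²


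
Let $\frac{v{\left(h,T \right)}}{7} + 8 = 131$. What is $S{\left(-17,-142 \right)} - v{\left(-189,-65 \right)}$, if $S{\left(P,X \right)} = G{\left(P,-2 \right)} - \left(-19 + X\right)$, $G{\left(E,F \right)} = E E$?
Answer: $-411$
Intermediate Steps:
$v{\left(h,T \right)} = 861$ ($v{\left(h,T \right)} = -56 + 7 \cdot 131 = -56 + 917 = 861$)
$G{\left(E,F \right)} = E^{2}$
$S{\left(P,X \right)} = 19 + P^{2} - X$ ($S{\left(P,X \right)} = P^{2} - \left(-19 + X\right) = 19 + P^{2} - X$)
$S{\left(-17,-142 \right)} - v{\left(-189,-65 \right)} = \left(19 + \left(-17\right)^{2} - -142\right) - 861 = \left(19 + 289 + 142\right) - 861 = 450 - 861 = -411$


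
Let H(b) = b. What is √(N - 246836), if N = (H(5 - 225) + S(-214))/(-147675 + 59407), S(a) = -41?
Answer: I*√480789612539729/44134 ≈ 496.83*I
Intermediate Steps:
N = 261/88268 (N = ((5 - 225) - 41)/(-147675 + 59407) = (-220 - 41)/(-88268) = -261*(-1/88268) = 261/88268 ≈ 0.0029569)
√(N - 246836) = √(261/88268 - 246836) = √(-21787719787/88268) = I*√480789612539729/44134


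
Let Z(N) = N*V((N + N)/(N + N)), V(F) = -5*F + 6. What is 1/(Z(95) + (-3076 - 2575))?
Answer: -1/5556 ≈ -0.00017999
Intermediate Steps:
V(F) = 6 - 5*F
Z(N) = N (Z(N) = N*(6 - 5*(N + N)/(N + N)) = N*(6 - 5*2*N/(2*N)) = N*(6 - 5*2*N*1/(2*N)) = N*(6 - 5*1) = N*(6 - 5) = N*1 = N)
1/(Z(95) + (-3076 - 2575)) = 1/(95 + (-3076 - 2575)) = 1/(95 - 5651) = 1/(-5556) = -1/5556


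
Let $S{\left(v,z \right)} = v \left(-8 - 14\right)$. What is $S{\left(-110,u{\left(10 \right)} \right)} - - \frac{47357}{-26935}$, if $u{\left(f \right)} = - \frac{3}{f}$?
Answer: $\frac{65135343}{26935} \approx 2418.2$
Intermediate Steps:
$S{\left(v,z \right)} = - 22 v$ ($S{\left(v,z \right)} = v \left(-22\right) = - 22 v$)
$S{\left(-110,u{\left(10 \right)} \right)} - - \frac{47357}{-26935} = \left(-22\right) \left(-110\right) - - \frac{47357}{-26935} = 2420 - \left(-47357\right) \left(- \frac{1}{26935}\right) = 2420 - \frac{47357}{26935} = \frac{65135343}{26935}$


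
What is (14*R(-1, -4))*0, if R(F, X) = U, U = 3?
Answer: 0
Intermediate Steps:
R(F, X) = 3
(14*R(-1, -4))*0 = (14*3)*0 = 42*0 = 0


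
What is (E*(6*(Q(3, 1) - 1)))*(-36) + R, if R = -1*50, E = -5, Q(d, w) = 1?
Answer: -50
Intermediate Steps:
R = -50
(E*(6*(Q(3, 1) - 1)))*(-36) + R = -30*(1 - 1)*(-36) - 50 = -30*0*(-36) - 50 = -5*0*(-36) - 50 = 0*(-36) - 50 = 0 - 50 = -50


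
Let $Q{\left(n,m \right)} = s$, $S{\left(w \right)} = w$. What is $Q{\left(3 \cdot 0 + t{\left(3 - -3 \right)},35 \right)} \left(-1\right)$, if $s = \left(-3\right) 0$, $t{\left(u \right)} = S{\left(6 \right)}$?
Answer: $0$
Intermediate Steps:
$t{\left(u \right)} = 6$
$s = 0$
$Q{\left(n,m \right)} = 0$
$Q{\left(3 \cdot 0 + t{\left(3 - -3 \right)},35 \right)} \left(-1\right) = 0 \left(-1\right) = 0$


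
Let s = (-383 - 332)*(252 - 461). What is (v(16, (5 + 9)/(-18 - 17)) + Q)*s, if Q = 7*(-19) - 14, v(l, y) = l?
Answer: -19575985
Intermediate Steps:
Q = -147 (Q = -133 - 14 = -147)
s = 149435 (s = -715*(-209) = 149435)
(v(16, (5 + 9)/(-18 - 17)) + Q)*s = (16 - 147)*149435 = -131*149435 = -19575985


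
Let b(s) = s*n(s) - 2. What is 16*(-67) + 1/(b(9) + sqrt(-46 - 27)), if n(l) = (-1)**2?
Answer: (-1072*sqrt(73) + 7503*I)/(sqrt(73) - 7*I) ≈ -1071.9 - 0.070033*I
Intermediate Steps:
n(l) = 1
b(s) = -2 + s (b(s) = s*1 - 2 = s - 2 = -2 + s)
16*(-67) + 1/(b(9) + sqrt(-46 - 27)) = 16*(-67) + 1/((-2 + 9) + sqrt(-46 - 27)) = -1072 + 1/(7 + sqrt(-73)) = -1072 + 1/(7 + I*sqrt(73))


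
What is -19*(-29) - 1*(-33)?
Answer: 584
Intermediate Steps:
-19*(-29) - 1*(-33) = 551 + 33 = 584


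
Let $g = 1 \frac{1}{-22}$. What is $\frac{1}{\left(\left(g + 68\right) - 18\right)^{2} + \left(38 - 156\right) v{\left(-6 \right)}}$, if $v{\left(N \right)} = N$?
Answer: $\frac{484}{1550473} \approx 0.00031216$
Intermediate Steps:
$g = - \frac{1}{22}$ ($g = 1 \left(- \frac{1}{22}\right) = - \frac{1}{22} \approx -0.045455$)
$\frac{1}{\left(\left(g + 68\right) - 18\right)^{2} + \left(38 - 156\right) v{\left(-6 \right)}} = \frac{1}{\left(\left(- \frac{1}{22} + 68\right) - 18\right)^{2} + \left(38 - 156\right) \left(-6\right)} = \frac{1}{\left(\frac{1495}{22} - 18\right)^{2} - -708} = \frac{1}{\left(\frac{1099}{22}\right)^{2} + 708} = \frac{1}{\frac{1207801}{484} + 708} = \frac{1}{\frac{1550473}{484}} = \frac{484}{1550473}$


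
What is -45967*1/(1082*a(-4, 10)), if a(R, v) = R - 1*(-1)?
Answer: 45967/3246 ≈ 14.161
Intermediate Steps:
a(R, v) = 1 + R (a(R, v) = R + 1 = 1 + R)
-45967*1/(1082*a(-4, 10)) = -45967*1/(1082*(1 - 4)) = -45967/((-3*1082)) = -45967/(-3246) = -45967*(-1/3246) = 45967/3246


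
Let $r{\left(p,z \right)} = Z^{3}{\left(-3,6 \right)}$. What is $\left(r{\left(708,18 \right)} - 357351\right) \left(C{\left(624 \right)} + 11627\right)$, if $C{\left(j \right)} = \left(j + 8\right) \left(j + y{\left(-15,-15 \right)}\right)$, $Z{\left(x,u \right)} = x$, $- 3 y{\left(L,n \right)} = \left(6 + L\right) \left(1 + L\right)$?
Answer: $-135607439478$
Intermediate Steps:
$y{\left(L,n \right)} = - \frac{\left(1 + L\right) \left(6 + L\right)}{3}$ ($y{\left(L,n \right)} = - \frac{\left(6 + L\right) \left(1 + L\right)}{3} = - \frac{\left(1 + L\right) \left(6 + L\right)}{3}$)
$r{\left(p,z \right)} = -27$ ($r{\left(p,z \right)} = \left(-3\right)^{3} = -27$)
$C{\left(j \right)} = \left(-42 + j\right) \left(8 + j\right)$ ($C{\left(j \right)} = \left(j + 8\right) \left(j - \left(-33 + 75\right)\right) = \left(8 + j\right) \left(j - 42\right) = \left(8 + j\right) \left(-42 + j\right) = \left(-42 + j\right) \left(8 + j\right)$)
$\left(r{\left(708,18 \right)} - 357351\right) \left(C{\left(624 \right)} + 11627\right) = \left(-27 - 357351\right) \left(\left(-336 + 624^{2} - 21216\right) + 11627\right) = - 357378 \left(\left(-336 + 389376 - 21216\right) + 11627\right) = - 357378 \left(367824 + 11627\right) = \left(-357378\right) 379451 = -135607439478$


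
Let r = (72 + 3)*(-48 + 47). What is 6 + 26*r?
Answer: -1944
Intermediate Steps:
r = -75 (r = 75*(-1) = -75)
6 + 26*r = 6 + 26*(-75) = 6 - 1950 = -1944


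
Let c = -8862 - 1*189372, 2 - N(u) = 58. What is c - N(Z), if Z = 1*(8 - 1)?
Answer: -198178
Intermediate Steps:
Z = 7 (Z = 1*7 = 7)
N(u) = -56 (N(u) = 2 - 1*58 = 2 - 58 = -56)
c = -198234 (c = -8862 - 189372 = -198234)
c - N(Z) = -198234 - 1*(-56) = -198234 + 56 = -198178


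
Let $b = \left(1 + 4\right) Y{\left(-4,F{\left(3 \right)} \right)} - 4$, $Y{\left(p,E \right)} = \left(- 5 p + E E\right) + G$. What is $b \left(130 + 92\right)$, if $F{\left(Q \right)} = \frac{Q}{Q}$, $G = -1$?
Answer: $21312$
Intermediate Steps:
$F{\left(Q \right)} = 1$
$Y{\left(p,E \right)} = -1 + E^{2} - 5 p$ ($Y{\left(p,E \right)} = \left(- 5 p + E E\right) - 1 = \left(- 5 p + E^{2}\right) - 1 = \left(E^{2} - 5 p\right) - 1 = -1 + E^{2} - 5 p$)
$b = 96$ ($b = \left(1 + 4\right) \left(-1 + 1^{2} - -20\right) - 4 = 5 \left(-1 + 1 + 20\right) - 4 = 5 \cdot 20 - 4 = 100 - 4 = 96$)
$b \left(130 + 92\right) = 96 \left(130 + 92\right) = 96 \cdot 222 = 21312$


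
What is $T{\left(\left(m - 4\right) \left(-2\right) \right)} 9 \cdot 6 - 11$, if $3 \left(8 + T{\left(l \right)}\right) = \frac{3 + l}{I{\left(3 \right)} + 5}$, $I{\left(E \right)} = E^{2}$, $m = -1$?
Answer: $- \frac{2984}{7} \approx -426.29$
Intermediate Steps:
$T{\left(l \right)} = - \frac{111}{14} + \frac{l}{42}$ ($T{\left(l \right)} = -8 + \frac{\left(3 + l\right) \frac{1}{3^{2} + 5}}{3} = -8 + \frac{\left(3 + l\right) \frac{1}{9 + 5}}{3} = -8 + \frac{\left(3 + l\right) \frac{1}{14}}{3} = -8 + \frac{\frac{3}{14} + \frac{l}{14}}{3} = -8 + \left(\frac{1}{14} + \frac{l}{42}\right) = - \frac{111}{14} + \frac{l}{42}$)
$T{\left(\left(m - 4\right) \left(-2\right) \right)} 9 \cdot 6 - 11 = \left(- \frac{111}{14} + \frac{\left(-1 - 4\right) \left(-2\right)}{42}\right) 9 \cdot 6 - 11 = \left(- \frac{111}{14} + \frac{\left(-5\right) \left(-2\right)}{42}\right) 54 - 11 = \left(- \frac{111}{14} + \frac{1}{42} \cdot 10\right) 54 - 11 = \left(- \frac{111}{14} + \frac{5}{21}\right) 54 - 11 = \left(- \frac{323}{42}\right) 54 - 11 = - \frac{2907}{7} - 11 = - \frac{2984}{7}$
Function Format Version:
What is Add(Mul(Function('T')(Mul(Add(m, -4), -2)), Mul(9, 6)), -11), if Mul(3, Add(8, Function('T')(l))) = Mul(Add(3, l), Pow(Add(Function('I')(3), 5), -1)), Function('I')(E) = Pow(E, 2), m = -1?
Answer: Rational(-2984, 7) ≈ -426.29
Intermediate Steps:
Function('T')(l) = Add(Rational(-111, 14), Mul(Rational(1, 42), l)) (Function('T')(l) = Add(-8, Mul(Rational(1, 3), Mul(Add(3, l), Pow(Add(Pow(3, 2), 5), -1)))) = Add(-8, Mul(Rational(1, 3), Mul(Add(3, l), Pow(Add(9, 5), -1)))) = Add(-8, Mul(Rational(1, 3), Mul(Add(3, l), Pow(14, -1)))) = Add(-8, Mul(Rational(1, 3), Mul(Add(3, l), Rational(1, 14)))) = Add(-8, Mul(Rational(1, 3), Add(Rational(3, 14), Mul(Rational(1, 14), l)))) = Add(-8, Add(Rational(1, 14), Mul(Rational(1, 42), l))) = Add(Rational(-111, 14), Mul(Rational(1, 42), l)))
Add(Mul(Function('T')(Mul(Add(m, -4), -2)), Mul(9, 6)), -11) = Add(Mul(Add(Rational(-111, 14), Mul(Rational(1, 42), Mul(Add(-1, -4), -2))), Mul(9, 6)), -11) = Add(Mul(Add(Rational(-111, 14), Mul(Rational(1, 42), Mul(-5, -2))), 54), -11) = Add(Mul(Add(Rational(-111, 14), Mul(Rational(1, 42), 10)), 54), -11) = Add(Mul(Add(Rational(-111, 14), Rational(5, 21)), 54), -11) = Add(Mul(Rational(-323, 42), 54), -11) = Add(Rational(-2907, 7), -11) = Rational(-2984, 7)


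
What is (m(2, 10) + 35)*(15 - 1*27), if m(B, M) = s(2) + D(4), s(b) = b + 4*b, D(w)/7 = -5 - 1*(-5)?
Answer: -540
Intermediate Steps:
D(w) = 0 (D(w) = 7*(-5 - 1*(-5)) = 7*(-5 + 5) = 7*0 = 0)
s(b) = 5*b
m(B, M) = 10 (m(B, M) = 5*2 + 0 = 10 + 0 = 10)
(m(2, 10) + 35)*(15 - 1*27) = (10 + 35)*(15 - 1*27) = 45*(15 - 27) = 45*(-12) = -540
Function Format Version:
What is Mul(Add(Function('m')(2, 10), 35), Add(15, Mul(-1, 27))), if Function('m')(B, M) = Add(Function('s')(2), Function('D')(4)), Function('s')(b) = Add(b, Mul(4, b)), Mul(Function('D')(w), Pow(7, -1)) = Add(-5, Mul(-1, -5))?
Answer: -540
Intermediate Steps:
Function('D')(w) = 0 (Function('D')(w) = Mul(7, Add(-5, Mul(-1, -5))) = Mul(7, Add(-5, 5)) = Mul(7, 0) = 0)
Function('s')(b) = Mul(5, b)
Function('m')(B, M) = 10 (Function('m')(B, M) = Add(Mul(5, 2), 0) = Add(10, 0) = 10)
Mul(Add(Function('m')(2, 10), 35), Add(15, Mul(-1, 27))) = Mul(Add(10, 35), Add(15, Mul(-1, 27))) = Mul(45, Add(15, -27)) = Mul(45, -12) = -540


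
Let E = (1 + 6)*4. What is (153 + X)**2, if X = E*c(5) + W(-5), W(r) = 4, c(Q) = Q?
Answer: 88209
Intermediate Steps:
E = 28 (E = 7*4 = 28)
X = 144 (X = 28*5 + 4 = 140 + 4 = 144)
(153 + X)**2 = (153 + 144)**2 = 297**2 = 88209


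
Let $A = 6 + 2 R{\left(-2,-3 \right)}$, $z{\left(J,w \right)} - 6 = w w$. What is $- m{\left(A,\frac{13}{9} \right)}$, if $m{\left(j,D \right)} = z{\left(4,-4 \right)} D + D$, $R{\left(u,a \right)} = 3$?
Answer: $- \frac{299}{9} \approx -33.222$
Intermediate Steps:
$z{\left(J,w \right)} = 6 + w^{2}$ ($z{\left(J,w \right)} = 6 + w w = 6 + w^{2}$)
$A = 12$ ($A = 6 + 2 \cdot 3 = 6 + 6 = 12$)
$m{\left(j,D \right)} = 23 D$ ($m{\left(j,D \right)} = \left(6 + \left(-4\right)^{2}\right) D + D = \left(6 + 16\right) D + D = 22 D + D = 23 D$)
$- m{\left(A,\frac{13}{9} \right)} = - 23 \cdot \frac{13}{9} = - 23 \cdot 13 \cdot \frac{1}{9} = - \frac{23 \cdot 13}{9} = \left(-1\right) \frac{299}{9} = - \frac{299}{9}$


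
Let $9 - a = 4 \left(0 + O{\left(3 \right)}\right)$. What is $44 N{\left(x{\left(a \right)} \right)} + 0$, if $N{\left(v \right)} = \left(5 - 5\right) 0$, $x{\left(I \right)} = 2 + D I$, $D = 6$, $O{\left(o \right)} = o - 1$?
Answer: $0$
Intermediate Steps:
$O{\left(o \right)} = -1 + o$
$a = 1$ ($a = 9 - 4 \left(0 + \left(-1 + 3\right)\right) = 9 - 4 \left(0 + 2\right) = 9 - 4 \cdot 2 = 9 - 8 = 1$)
$x{\left(I \right)} = 2 + 6 I$
$N{\left(v \right)} = 0$ ($N{\left(v \right)} = 0 \cdot 0 = 0$)
$44 N{\left(x{\left(a \right)} \right)} + 0 = 44 \cdot 0 + 0 = 0 + 0 = 0$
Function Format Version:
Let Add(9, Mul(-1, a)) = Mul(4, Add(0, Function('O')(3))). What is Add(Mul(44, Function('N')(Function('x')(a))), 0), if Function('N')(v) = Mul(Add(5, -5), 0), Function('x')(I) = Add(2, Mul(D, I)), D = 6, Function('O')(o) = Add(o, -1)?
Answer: 0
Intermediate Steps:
Function('O')(o) = Add(-1, o)
a = 1 (a = Add(9, Mul(-1, Mul(4, Add(0, Add(-1, 3))))) = Add(9, Mul(-1, Mul(4, Add(0, 2)))) = Add(9, Mul(-1, Mul(4, 2))) = Add(9, Mul(-1, 8)) = Add(9, -8) = 1)
Function('x')(I) = Add(2, Mul(6, I))
Function('N')(v) = 0 (Function('N')(v) = Mul(0, 0) = 0)
Add(Mul(44, Function('N')(Function('x')(a))), 0) = Add(Mul(44, 0), 0) = Add(0, 0) = 0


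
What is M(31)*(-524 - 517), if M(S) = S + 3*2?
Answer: -38517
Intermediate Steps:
M(S) = 6 + S (M(S) = S + 6 = 6 + S)
M(31)*(-524 - 517) = (6 + 31)*(-524 - 517) = 37*(-1041) = -38517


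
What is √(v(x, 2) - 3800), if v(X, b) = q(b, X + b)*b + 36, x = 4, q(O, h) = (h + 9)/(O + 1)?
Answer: I*√3754 ≈ 61.27*I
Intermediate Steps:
q(O, h) = (9 + h)/(1 + O)
v(X, b) = 36 + b*(9 + X + b)/(1 + b) (v(X, b) = ((9 + (X + b))/(1 + b))*b + 36 = ((9 + X + b)/(1 + b))*b + 36 = b*(9 + X + b)/(1 + b) + 36 = 36 + b*(9 + X + b)/(1 + b))
√(v(x, 2) - 3800) = √((36 + 36*2 + 2*(9 + 4 + 2))/(1 + 2) - 3800) = √((36 + 72 + 2*15)/3 - 3800) = √((36 + 72 + 30)/3 - 3800) = √((⅓)*138 - 3800) = √(46 - 3800) = √(-3754) = I*√3754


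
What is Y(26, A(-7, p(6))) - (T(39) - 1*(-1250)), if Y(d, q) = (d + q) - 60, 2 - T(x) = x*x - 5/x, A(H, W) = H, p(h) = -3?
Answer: 8887/39 ≈ 227.87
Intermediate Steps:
T(x) = 2 - x**2 + 5/x (T(x) = 2 - (x*x - 5/x) = 2 - (x**2 - 5/x) = 2 + (-x**2 + 5/x) = 2 - x**2 + 5/x)
Y(d, q) = -60 + d + q
Y(26, A(-7, p(6))) - (T(39) - 1*(-1250)) = (-60 + 26 - 7) - ((2 - 1*39**2 + 5/39) - 1*(-1250)) = -41 - ((2 - 1*1521 + 5*(1/39)) + 1250) = -41 - ((2 - 1521 + 5/39) + 1250) = -41 - (-59236/39 + 1250) = -41 - 1*(-10486/39) = -41 + 10486/39 = 8887/39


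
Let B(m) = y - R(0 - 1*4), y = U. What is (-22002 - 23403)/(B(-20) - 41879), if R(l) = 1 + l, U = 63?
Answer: 45405/41813 ≈ 1.0859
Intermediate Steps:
y = 63
B(m) = 66 (B(m) = 63 - (1 + (0 - 1*4)) = 63 - (1 + (0 - 4)) = 63 - (1 - 4) = 63 - 1*(-3) = 63 + 3 = 66)
(-22002 - 23403)/(B(-20) - 41879) = (-22002 - 23403)/(66 - 41879) = -45405/(-41813) = -45405*(-1/41813) = 45405/41813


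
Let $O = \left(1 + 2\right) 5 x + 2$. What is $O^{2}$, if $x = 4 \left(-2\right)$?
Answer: $13924$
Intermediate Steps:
$x = -8$
$O = -118$ ($O = \left(1 + 2\right) 5 \left(-8\right) + 2 = 3 \cdot 5 \left(-8\right) + 2 = 15 \left(-8\right) + 2 = -120 + 2 = -118$)
$O^{2} = \left(-118\right)^{2} = 13924$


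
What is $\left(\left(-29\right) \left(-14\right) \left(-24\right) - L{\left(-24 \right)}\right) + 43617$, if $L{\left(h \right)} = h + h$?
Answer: $33921$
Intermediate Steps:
$L{\left(h \right)} = 2 h$
$\left(\left(-29\right) \left(-14\right) \left(-24\right) - L{\left(-24 \right)}\right) + 43617 = \left(\left(-29\right) \left(-14\right) \left(-24\right) - 2 \left(-24\right)\right) + 43617 = \left(406 \left(-24\right) - -48\right) + 43617 = \left(-9744 + 48\right) + 43617 = -9696 + 43617 = 33921$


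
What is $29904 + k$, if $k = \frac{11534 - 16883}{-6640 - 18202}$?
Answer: $\frac{742880517}{24842} \approx 29904.0$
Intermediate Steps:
$k = \frac{5349}{24842}$ ($k = - \frac{5349}{-24842} = \left(-5349\right) \left(- \frac{1}{24842}\right) = \frac{5349}{24842} \approx 0.21532$)
$29904 + k = 29904 + \frac{5349}{24842} = \frac{742880517}{24842}$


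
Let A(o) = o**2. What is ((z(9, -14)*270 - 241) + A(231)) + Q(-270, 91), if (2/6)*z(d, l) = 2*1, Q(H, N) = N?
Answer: 54831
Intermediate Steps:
z(d, l) = 6 (z(d, l) = 3*(2*1) = 3*2 = 6)
((z(9, -14)*270 - 241) + A(231)) + Q(-270, 91) = ((6*270 - 241) + 231**2) + 91 = ((1620 - 241) + 53361) + 91 = (1379 + 53361) + 91 = 54740 + 91 = 54831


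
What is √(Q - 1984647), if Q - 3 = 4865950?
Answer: √2881306 ≈ 1697.4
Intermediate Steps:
Q = 4865953 (Q = 3 + 4865950 = 4865953)
√(Q - 1984647) = √(4865953 - 1984647) = √2881306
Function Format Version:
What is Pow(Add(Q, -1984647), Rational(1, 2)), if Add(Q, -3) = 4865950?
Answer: Pow(2881306, Rational(1, 2)) ≈ 1697.4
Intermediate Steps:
Q = 4865953 (Q = Add(3, 4865950) = 4865953)
Pow(Add(Q, -1984647), Rational(1, 2)) = Pow(Add(4865953, -1984647), Rational(1, 2)) = Pow(2881306, Rational(1, 2))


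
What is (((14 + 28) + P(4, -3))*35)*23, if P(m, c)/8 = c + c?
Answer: -4830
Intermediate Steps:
P(m, c) = 16*c (P(m, c) = 8*(c + c) = 8*(2*c) = 16*c)
(((14 + 28) + P(4, -3))*35)*23 = (((14 + 28) + 16*(-3))*35)*23 = ((42 - 48)*35)*23 = -6*35*23 = -210*23 = -4830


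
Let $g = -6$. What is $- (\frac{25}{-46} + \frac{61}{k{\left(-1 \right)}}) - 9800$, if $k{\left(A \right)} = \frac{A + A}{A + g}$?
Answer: $- \frac{230298}{23} \approx -10013.0$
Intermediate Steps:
$k{\left(A \right)} = \frac{2 A}{-6 + A}$ ($k{\left(A \right)} = \frac{A + A}{A - 6} = \frac{2 A}{-6 + A}$)
$- (\frac{25}{-46} + \frac{61}{k{\left(-1 \right)}}) - 9800 = - (\frac{25}{-46} + \frac{61}{2 \left(-1\right) \frac{1}{-6 - 1}}) - 9800 = - (25 \left(- \frac{1}{46}\right) + \frac{61}{2 \left(-1\right) \frac{1}{-7}}) - 9800 = - (- \frac{25}{46} + \frac{61}{2 \left(-1\right) \left(- \frac{1}{7}\right)}) - 9800 = - (- \frac{25}{46} + \frac{61}{\frac{2}{7}}) - 9800 = - (- \frac{25}{46} + 61 \cdot \frac{7}{2}) - 9800 = - (- \frac{25}{46} + \frac{427}{2}) - 9800 = \left(-1\right) \frac{4898}{23} - 9800 = - \frac{4898}{23} - 9800 = - \frac{230298}{23}$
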